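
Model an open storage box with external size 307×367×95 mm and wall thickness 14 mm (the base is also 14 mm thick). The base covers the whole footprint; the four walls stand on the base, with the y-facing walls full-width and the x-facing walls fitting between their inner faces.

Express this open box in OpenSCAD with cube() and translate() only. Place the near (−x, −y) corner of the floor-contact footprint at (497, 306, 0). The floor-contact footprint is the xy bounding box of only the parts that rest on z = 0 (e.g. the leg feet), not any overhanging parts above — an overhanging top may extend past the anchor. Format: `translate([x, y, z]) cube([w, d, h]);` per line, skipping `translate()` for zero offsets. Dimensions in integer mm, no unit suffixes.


translate([497, 306, 0]) cube([307, 367, 14]);
translate([497, 306, 14]) cube([307, 14, 81]);
translate([497, 659, 14]) cube([307, 14, 81]);
translate([497, 320, 14]) cube([14, 339, 81]);
translate([790, 320, 14]) cube([14, 339, 81]);


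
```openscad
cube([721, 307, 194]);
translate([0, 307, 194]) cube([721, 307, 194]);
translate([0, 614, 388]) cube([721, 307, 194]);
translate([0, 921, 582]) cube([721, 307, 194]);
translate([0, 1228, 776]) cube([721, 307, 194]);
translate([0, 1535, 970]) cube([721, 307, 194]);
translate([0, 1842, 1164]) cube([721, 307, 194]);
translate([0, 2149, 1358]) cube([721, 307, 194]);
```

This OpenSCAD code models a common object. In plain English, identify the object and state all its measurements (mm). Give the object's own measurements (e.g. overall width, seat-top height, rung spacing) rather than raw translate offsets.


A straight staircase of 8 solid steps. Each step is 721 mm wide (x), 307 mm deep (y, the going) and 194 mm tall (the rise). The first step rests on the floor; each subsequent step sits one going further in +y and one rise higher in +z, directly behind and above the previous step with no overlap.


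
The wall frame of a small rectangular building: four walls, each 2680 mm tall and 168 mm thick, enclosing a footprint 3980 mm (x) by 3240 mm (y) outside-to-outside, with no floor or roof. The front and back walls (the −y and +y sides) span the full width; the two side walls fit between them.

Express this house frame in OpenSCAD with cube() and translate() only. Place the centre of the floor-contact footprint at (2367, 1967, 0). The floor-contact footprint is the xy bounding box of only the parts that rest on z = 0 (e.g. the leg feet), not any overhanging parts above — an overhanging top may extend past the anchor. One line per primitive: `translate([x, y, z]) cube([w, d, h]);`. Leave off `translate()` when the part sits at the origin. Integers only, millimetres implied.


translate([377, 347, 0]) cube([3980, 168, 2680]);
translate([377, 3419, 0]) cube([3980, 168, 2680]);
translate([377, 515, 0]) cube([168, 2904, 2680]);
translate([4189, 515, 0]) cube([168, 2904, 2680]);


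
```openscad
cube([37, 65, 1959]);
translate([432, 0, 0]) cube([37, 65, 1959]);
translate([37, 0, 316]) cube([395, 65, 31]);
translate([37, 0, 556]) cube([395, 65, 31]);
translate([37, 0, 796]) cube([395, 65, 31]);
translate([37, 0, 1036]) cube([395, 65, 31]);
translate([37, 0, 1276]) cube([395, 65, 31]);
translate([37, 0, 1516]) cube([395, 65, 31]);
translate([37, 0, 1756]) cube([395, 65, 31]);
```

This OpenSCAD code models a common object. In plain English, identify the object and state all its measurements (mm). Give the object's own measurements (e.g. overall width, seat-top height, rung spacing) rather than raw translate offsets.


A straight ladder. Two 37×65 mm vertical rails, 1959 mm tall, stand 469 mm apart (outside-to-outside) with their front faces coplanar on the −y side. 7 rungs, each 65 mm deep and 31 mm tall, span between the inner faces of the rails, front faces flush with the rails. The lowest rung's underside is at z = 316 mm and rungs are spaced 240 mm apart (underside to underside).


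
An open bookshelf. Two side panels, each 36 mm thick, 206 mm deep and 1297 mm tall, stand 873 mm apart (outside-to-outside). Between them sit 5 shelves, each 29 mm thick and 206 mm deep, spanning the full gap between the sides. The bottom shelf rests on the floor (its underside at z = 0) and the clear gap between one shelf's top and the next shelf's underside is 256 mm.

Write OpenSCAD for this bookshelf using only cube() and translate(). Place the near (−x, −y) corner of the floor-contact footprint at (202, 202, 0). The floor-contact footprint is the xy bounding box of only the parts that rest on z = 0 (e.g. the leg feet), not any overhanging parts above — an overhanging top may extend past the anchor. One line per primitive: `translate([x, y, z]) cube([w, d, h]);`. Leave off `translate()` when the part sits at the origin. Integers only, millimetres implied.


translate([202, 202, 0]) cube([36, 206, 1297]);
translate([1039, 202, 0]) cube([36, 206, 1297]);
translate([238, 202, 0]) cube([801, 206, 29]);
translate([238, 202, 285]) cube([801, 206, 29]);
translate([238, 202, 570]) cube([801, 206, 29]);
translate([238, 202, 855]) cube([801, 206, 29]);
translate([238, 202, 1140]) cube([801, 206, 29]);


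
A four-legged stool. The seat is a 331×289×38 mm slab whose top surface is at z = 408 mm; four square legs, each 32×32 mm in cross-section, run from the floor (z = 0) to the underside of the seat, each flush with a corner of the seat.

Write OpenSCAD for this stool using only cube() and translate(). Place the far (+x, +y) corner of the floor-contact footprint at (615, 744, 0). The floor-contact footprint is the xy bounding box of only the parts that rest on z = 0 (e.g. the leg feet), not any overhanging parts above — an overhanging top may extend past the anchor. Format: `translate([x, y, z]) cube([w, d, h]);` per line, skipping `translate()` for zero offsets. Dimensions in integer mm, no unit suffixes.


translate([284, 455, 370]) cube([331, 289, 38]);
translate([284, 455, 0]) cube([32, 32, 370]);
translate([583, 455, 0]) cube([32, 32, 370]);
translate([284, 712, 0]) cube([32, 32, 370]);
translate([583, 712, 0]) cube([32, 32, 370]);


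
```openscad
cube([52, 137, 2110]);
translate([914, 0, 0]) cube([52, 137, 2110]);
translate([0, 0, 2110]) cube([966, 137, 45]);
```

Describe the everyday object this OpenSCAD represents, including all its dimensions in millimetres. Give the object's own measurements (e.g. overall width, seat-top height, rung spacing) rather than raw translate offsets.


A door frame. The clear opening is 862 mm wide and 2110 mm high. Two 52 mm wide jambs, 137 mm deep, stand either side of the opening from the floor to the top of the opening. A 45 mm thick head sits across the top of both jambs, spanning the full outside width of the frame.


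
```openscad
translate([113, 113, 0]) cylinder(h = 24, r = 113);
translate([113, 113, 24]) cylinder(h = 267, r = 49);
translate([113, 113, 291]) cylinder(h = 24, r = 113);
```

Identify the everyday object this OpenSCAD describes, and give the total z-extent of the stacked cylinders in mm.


A spool. The overall height is 315 mm.

Three coaxial cylinders, large–small–large — a spool. Two 24 mm flanges and a 267 mm core give 24 + 267 + 24 = 315 mm.


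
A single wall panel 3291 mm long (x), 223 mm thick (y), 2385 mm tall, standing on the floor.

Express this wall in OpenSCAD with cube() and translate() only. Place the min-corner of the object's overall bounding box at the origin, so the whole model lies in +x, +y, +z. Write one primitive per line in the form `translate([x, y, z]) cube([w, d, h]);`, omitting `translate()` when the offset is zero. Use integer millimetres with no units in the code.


cube([3291, 223, 2385]);


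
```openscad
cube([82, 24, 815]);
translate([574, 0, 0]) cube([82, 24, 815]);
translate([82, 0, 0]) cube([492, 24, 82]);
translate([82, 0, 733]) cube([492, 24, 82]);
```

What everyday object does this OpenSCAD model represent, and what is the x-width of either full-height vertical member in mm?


A picture frame. The border width is 82 mm.

Four thin pieces enclosing a rectangular opening — a picture frame. The two full-height stiles are 815 mm tall; the top rail sits at z = 733 and is 82 mm tall, so the border above the opening is 815 − 733 = 82 mm, matching the stile x-width.


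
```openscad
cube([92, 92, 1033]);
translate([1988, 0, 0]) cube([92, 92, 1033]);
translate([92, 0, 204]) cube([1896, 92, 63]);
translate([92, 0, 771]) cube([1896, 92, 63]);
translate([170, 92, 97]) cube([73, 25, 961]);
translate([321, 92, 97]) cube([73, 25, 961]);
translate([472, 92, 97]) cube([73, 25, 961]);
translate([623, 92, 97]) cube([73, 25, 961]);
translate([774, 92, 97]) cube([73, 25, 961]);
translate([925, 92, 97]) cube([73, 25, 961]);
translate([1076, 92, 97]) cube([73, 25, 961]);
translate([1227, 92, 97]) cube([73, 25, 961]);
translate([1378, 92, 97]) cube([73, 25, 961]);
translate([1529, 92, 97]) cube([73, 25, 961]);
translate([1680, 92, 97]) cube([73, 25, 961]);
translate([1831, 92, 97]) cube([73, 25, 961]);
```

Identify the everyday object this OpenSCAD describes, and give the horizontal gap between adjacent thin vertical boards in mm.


A fence section. The picket gap is 78 mm.

Two posts, two rails, 12 pickets — a fence section. Span 1896 mm holds 12 pickets of 73 mm with 13 equal gaps: ⌊(1896 − 12·73) / 13⌋ = 78 mm.


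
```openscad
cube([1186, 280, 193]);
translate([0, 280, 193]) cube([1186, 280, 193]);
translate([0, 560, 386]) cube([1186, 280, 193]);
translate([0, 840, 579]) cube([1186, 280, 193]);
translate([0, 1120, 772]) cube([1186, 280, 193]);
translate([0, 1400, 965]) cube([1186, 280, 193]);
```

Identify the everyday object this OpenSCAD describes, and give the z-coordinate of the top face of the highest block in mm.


A staircase. The total rise is 1158 mm.

6 identical blocks, each offset up and back from the previous — a staircase. Each step is 193 mm tall and there are 6 of them, so the total rise is 6 × 193 = 1158 mm.


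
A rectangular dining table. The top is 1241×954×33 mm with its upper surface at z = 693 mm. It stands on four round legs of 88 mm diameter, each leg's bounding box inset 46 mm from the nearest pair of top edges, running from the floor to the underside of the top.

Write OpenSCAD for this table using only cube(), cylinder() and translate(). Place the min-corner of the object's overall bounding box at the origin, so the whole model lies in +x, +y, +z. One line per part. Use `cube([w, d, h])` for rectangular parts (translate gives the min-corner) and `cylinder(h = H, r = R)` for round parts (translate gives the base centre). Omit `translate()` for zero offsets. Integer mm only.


translate([0, 0, 660]) cube([1241, 954, 33]);
translate([90, 90, 0]) cylinder(h = 660, r = 44);
translate([1151, 90, 0]) cylinder(h = 660, r = 44);
translate([90, 864, 0]) cylinder(h = 660, r = 44);
translate([1151, 864, 0]) cylinder(h = 660, r = 44);


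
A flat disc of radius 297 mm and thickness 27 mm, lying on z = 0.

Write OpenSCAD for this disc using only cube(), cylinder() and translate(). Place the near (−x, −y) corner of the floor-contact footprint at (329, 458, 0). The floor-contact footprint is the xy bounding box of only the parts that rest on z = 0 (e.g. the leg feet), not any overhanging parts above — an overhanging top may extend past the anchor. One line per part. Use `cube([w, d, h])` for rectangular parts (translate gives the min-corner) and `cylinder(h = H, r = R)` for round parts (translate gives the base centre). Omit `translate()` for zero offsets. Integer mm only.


translate([626, 755, 0]) cylinder(h = 27, r = 297);


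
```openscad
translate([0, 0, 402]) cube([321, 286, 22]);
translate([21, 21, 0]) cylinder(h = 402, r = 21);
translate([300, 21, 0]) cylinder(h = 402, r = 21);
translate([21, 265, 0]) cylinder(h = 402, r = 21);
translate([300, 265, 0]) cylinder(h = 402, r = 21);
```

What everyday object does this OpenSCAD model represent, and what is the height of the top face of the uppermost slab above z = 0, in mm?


A stool. The seat height is 424 mm.

A 321×286×22 slab at z = 402 on four corner cylinders — a stool. The seat top is 402 + 22 = 424 mm.


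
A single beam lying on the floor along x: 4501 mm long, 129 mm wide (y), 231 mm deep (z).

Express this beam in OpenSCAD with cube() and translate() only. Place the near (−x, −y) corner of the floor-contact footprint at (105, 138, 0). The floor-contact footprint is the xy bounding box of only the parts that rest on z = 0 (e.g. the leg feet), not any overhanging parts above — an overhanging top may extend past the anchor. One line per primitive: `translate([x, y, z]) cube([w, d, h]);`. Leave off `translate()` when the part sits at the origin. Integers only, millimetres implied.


translate([105, 138, 0]) cube([4501, 129, 231]);


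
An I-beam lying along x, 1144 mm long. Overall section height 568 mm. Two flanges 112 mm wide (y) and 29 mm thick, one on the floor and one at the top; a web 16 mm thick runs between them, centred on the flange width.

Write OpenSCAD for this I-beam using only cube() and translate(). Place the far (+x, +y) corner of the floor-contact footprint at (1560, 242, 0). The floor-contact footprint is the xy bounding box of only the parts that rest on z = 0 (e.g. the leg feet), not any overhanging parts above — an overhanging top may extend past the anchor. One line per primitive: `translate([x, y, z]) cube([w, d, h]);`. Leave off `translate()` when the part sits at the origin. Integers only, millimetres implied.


translate([416, 130, 0]) cube([1144, 112, 29]);
translate([416, 178, 29]) cube([1144, 16, 510]);
translate([416, 130, 539]) cube([1144, 112, 29]);


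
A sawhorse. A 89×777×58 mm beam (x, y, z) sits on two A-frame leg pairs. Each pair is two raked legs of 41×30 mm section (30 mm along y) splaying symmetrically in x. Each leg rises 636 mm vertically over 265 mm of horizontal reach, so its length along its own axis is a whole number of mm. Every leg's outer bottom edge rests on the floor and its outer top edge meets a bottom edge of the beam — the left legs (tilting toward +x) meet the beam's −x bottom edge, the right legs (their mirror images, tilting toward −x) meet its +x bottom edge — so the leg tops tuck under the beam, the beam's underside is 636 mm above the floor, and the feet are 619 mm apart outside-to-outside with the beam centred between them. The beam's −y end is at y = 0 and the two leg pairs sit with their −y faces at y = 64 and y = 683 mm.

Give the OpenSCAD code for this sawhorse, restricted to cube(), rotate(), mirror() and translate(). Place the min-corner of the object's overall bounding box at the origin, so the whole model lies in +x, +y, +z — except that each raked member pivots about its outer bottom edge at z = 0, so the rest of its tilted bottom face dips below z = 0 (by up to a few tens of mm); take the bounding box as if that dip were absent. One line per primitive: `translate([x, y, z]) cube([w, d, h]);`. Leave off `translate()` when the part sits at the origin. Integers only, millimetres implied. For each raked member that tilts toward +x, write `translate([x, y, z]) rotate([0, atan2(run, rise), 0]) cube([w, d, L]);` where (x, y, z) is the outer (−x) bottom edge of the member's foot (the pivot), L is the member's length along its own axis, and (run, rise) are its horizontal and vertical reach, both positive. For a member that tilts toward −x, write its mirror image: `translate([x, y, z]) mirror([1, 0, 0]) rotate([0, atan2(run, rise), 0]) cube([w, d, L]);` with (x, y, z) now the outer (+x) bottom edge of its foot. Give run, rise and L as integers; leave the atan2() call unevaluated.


translate([265, 0, 636]) cube([89, 777, 58]);
translate([0, 64, 0]) rotate([0, atan2(265, 636), 0]) cube([41, 30, 689]);
translate([619, 64, 0]) mirror([1, 0, 0]) rotate([0, atan2(265, 636), 0]) cube([41, 30, 689]);
translate([0, 683, 0]) rotate([0, atan2(265, 636), 0]) cube([41, 30, 689]);
translate([619, 683, 0]) mirror([1, 0, 0]) rotate([0, atan2(265, 636), 0]) cube([41, 30, 689]);


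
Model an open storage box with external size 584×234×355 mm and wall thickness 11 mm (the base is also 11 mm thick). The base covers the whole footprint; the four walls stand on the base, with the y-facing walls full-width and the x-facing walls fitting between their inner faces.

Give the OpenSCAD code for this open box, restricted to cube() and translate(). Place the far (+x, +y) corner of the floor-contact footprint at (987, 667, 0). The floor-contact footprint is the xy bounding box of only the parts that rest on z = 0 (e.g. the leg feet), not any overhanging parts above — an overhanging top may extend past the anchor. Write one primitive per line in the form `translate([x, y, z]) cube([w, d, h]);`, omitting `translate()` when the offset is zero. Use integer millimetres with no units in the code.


translate([403, 433, 0]) cube([584, 234, 11]);
translate([403, 433, 11]) cube([584, 11, 344]);
translate([403, 656, 11]) cube([584, 11, 344]);
translate([403, 444, 11]) cube([11, 212, 344]);
translate([976, 444, 11]) cube([11, 212, 344]);


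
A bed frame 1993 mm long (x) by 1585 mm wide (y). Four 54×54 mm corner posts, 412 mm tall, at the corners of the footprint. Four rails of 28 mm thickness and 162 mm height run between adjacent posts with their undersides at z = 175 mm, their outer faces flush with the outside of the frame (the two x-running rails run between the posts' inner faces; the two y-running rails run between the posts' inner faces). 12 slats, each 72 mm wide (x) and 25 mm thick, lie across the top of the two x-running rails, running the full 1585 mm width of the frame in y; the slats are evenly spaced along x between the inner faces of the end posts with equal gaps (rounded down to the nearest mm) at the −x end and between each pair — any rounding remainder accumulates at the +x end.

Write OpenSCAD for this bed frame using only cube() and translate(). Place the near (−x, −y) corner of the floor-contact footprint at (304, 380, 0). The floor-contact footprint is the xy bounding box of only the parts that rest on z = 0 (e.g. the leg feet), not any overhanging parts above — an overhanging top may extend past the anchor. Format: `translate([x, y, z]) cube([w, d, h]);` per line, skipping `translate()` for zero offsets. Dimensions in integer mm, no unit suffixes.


translate([304, 380, 0]) cube([54, 54, 412]);
translate([304, 1911, 0]) cube([54, 54, 412]);
translate([2243, 380, 0]) cube([54, 54, 412]);
translate([2243, 1911, 0]) cube([54, 54, 412]);
translate([358, 380, 175]) cube([1885, 28, 162]);
translate([358, 1937, 175]) cube([1885, 28, 162]);
translate([304, 434, 175]) cube([28, 1477, 162]);
translate([2269, 434, 175]) cube([28, 1477, 162]);
translate([436, 380, 337]) cube([72, 1585, 25]);
translate([586, 380, 337]) cube([72, 1585, 25]);
translate([736, 380, 337]) cube([72, 1585, 25]);
translate([886, 380, 337]) cube([72, 1585, 25]);
translate([1036, 380, 337]) cube([72, 1585, 25]);
translate([1186, 380, 337]) cube([72, 1585, 25]);
translate([1336, 380, 337]) cube([72, 1585, 25]);
translate([1486, 380, 337]) cube([72, 1585, 25]);
translate([1636, 380, 337]) cube([72, 1585, 25]);
translate([1786, 380, 337]) cube([72, 1585, 25]);
translate([1936, 380, 337]) cube([72, 1585, 25]);
translate([2086, 380, 337]) cube([72, 1585, 25]);


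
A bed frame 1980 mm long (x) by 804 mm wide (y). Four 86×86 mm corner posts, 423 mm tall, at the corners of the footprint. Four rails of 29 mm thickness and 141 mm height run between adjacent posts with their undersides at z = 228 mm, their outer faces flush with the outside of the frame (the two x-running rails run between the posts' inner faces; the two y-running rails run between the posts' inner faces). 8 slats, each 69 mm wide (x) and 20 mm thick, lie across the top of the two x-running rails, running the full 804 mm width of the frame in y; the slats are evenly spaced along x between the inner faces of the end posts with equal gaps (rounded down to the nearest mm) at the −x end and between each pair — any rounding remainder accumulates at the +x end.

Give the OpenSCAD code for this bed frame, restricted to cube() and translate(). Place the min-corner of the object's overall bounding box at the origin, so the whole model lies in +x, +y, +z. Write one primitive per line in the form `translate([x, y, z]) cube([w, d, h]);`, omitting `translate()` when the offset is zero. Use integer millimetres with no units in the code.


cube([86, 86, 423]);
translate([0, 718, 0]) cube([86, 86, 423]);
translate([1894, 0, 0]) cube([86, 86, 423]);
translate([1894, 718, 0]) cube([86, 86, 423]);
translate([86, 0, 228]) cube([1808, 29, 141]);
translate([86, 775, 228]) cube([1808, 29, 141]);
translate([0, 86, 228]) cube([29, 632, 141]);
translate([1951, 86, 228]) cube([29, 632, 141]);
translate([225, 0, 369]) cube([69, 804, 20]);
translate([433, 0, 369]) cube([69, 804, 20]);
translate([641, 0, 369]) cube([69, 804, 20]);
translate([849, 0, 369]) cube([69, 804, 20]);
translate([1057, 0, 369]) cube([69, 804, 20]);
translate([1265, 0, 369]) cube([69, 804, 20]);
translate([1473, 0, 369]) cube([69, 804, 20]);
translate([1681, 0, 369]) cube([69, 804, 20]);


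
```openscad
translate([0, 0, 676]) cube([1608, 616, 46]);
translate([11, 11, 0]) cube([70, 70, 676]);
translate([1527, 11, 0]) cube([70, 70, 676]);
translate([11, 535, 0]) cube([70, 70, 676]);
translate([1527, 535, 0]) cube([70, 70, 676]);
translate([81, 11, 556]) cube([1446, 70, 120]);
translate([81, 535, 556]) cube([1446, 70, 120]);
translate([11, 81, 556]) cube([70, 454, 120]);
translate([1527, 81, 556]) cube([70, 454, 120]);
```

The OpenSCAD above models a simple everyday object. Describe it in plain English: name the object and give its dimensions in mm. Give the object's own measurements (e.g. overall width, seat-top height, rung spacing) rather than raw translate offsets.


A rectangular dining table. The top is 1608×616×46 mm with its upper surface at z = 722 mm. It stands on four 70×70 mm square legs, each inset 11 mm from the nearest pair of top edges, running from the floor to the underside of the top. Four apron rails, 70 mm thick and 120 mm tall, run between adjacent legs with their top edges flush with the underside of the top and their outer faces flush with the legs' outer faces.


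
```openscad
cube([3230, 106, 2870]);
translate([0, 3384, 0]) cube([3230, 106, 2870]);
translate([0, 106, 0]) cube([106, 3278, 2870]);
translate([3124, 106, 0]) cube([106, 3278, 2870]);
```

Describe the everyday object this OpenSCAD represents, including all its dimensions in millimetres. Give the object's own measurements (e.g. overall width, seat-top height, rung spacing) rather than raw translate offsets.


The wall frame of a small rectangular building: four walls, each 2870 mm tall and 106 mm thick, enclosing a footprint 3230 mm (x) by 3490 mm (y) outside-to-outside, with no floor or roof. The front and back walls (the −y and +y sides) span the full width; the two side walls fit between them.


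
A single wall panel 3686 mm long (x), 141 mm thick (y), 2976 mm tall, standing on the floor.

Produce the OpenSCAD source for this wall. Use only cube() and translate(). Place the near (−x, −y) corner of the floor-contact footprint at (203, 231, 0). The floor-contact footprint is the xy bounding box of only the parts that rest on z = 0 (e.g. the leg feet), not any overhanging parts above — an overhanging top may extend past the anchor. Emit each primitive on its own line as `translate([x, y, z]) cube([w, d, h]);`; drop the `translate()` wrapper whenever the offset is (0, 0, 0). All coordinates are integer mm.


translate([203, 231, 0]) cube([3686, 141, 2976]);


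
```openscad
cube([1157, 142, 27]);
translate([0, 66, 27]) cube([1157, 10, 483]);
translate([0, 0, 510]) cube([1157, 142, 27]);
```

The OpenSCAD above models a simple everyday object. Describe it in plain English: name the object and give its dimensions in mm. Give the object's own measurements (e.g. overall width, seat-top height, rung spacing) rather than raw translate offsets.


An I-beam lying along x, 1157 mm long. Overall section height 537 mm. Two flanges 142 mm wide (y) and 27 mm thick, one on the floor and one at the top; a web 10 mm thick runs between them, centred on the flange width.


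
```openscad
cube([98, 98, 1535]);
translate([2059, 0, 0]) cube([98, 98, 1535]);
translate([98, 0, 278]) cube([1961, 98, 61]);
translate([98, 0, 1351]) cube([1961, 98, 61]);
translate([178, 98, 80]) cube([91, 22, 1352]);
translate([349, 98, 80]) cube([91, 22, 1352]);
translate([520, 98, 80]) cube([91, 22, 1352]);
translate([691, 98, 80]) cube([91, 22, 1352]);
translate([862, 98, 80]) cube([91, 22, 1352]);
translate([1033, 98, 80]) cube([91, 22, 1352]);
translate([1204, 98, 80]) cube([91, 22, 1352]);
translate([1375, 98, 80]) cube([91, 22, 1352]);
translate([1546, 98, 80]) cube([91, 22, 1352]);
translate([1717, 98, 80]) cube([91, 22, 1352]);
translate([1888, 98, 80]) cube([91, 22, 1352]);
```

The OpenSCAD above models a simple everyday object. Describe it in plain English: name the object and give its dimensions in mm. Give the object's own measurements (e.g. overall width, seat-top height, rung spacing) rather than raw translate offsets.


A fence section. Two 98×98 mm posts, 1535 mm tall, stand on the floor with a clear span of 1961 mm between their inner faces. Two horizontal rails of 98×61 mm section span the gap between the posts with their undersides at z = 278 mm and z = 1351 mm, flush with the posts' −y face. 11 pickets, each 91 mm wide, 22 mm thick and 1352 mm tall, are fixed to the +y face of the rails with their bottoms at z = 80 mm, spaced across the span with a 80 mm gap after the −x post and between neighbouring pickets and before the +x post.


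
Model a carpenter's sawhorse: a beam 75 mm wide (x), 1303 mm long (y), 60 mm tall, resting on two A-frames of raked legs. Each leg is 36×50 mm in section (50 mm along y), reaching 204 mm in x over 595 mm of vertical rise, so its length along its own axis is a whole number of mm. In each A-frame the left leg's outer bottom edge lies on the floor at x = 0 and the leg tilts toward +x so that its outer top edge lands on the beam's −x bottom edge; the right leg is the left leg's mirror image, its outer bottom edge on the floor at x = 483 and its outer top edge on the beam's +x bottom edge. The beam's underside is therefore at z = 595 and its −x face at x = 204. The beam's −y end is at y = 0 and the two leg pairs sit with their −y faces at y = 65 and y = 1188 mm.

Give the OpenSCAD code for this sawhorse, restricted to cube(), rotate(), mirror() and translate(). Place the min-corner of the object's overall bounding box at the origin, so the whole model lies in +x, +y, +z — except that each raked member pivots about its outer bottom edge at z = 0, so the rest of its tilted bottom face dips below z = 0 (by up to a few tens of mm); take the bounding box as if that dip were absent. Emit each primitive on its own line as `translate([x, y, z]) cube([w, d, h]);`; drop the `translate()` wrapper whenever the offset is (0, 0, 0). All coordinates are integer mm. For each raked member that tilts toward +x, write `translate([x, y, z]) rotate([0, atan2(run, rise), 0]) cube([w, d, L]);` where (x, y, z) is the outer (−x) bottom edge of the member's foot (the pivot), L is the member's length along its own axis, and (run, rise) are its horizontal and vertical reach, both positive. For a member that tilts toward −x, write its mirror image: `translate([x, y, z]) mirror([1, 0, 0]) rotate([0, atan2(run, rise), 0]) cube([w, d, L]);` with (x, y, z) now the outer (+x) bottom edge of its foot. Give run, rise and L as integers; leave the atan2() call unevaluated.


translate([204, 0, 595]) cube([75, 1303, 60]);
translate([0, 65, 0]) rotate([0, atan2(204, 595), 0]) cube([36, 50, 629]);
translate([483, 65, 0]) mirror([1, 0, 0]) rotate([0, atan2(204, 595), 0]) cube([36, 50, 629]);
translate([0, 1188, 0]) rotate([0, atan2(204, 595), 0]) cube([36, 50, 629]);
translate([483, 1188, 0]) mirror([1, 0, 0]) rotate([0, atan2(204, 595), 0]) cube([36, 50, 629]);


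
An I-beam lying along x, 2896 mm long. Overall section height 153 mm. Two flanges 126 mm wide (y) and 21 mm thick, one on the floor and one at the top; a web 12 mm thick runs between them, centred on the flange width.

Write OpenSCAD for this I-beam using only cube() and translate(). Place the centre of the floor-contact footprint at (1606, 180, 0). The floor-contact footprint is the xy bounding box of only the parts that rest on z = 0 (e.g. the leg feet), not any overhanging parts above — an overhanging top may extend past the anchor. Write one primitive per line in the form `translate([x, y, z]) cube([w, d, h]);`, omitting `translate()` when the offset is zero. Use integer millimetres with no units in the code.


translate([158, 117, 0]) cube([2896, 126, 21]);
translate([158, 174, 21]) cube([2896, 12, 111]);
translate([158, 117, 132]) cube([2896, 126, 21]);


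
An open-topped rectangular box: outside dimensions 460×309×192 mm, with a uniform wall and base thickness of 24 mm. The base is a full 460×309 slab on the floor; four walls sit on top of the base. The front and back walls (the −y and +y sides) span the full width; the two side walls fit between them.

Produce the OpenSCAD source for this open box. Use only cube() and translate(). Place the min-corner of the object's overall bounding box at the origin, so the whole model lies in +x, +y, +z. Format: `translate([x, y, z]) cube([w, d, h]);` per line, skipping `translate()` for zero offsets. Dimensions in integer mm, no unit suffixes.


cube([460, 309, 24]);
translate([0, 0, 24]) cube([460, 24, 168]);
translate([0, 285, 24]) cube([460, 24, 168]);
translate([0, 24, 24]) cube([24, 261, 168]);
translate([436, 24, 24]) cube([24, 261, 168]);


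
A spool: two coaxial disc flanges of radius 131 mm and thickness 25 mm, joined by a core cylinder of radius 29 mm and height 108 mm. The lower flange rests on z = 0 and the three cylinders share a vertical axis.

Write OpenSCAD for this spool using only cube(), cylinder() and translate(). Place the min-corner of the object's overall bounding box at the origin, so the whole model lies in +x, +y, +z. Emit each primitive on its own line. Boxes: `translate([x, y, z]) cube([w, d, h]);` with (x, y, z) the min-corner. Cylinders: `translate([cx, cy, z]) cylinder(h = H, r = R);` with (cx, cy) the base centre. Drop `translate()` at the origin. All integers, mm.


translate([131, 131, 0]) cylinder(h = 25, r = 131);
translate([131, 131, 25]) cylinder(h = 108, r = 29);
translate([131, 131, 133]) cylinder(h = 25, r = 131);


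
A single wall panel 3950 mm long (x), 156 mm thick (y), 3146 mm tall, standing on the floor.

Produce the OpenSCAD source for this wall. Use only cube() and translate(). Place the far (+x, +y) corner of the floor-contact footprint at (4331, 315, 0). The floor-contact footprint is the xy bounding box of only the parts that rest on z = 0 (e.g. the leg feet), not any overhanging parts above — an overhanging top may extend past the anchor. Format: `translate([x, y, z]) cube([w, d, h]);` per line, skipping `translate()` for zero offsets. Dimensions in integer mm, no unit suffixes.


translate([381, 159, 0]) cube([3950, 156, 3146]);


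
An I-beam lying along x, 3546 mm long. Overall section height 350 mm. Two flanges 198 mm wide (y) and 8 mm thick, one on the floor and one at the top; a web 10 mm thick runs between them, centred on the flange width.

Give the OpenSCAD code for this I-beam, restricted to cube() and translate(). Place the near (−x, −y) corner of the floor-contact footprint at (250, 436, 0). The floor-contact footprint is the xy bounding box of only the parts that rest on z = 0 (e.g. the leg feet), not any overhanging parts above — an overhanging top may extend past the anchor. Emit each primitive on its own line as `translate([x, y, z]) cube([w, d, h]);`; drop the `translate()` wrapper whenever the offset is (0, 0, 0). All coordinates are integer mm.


translate([250, 436, 0]) cube([3546, 198, 8]);
translate([250, 530, 8]) cube([3546, 10, 334]);
translate([250, 436, 342]) cube([3546, 198, 8]);


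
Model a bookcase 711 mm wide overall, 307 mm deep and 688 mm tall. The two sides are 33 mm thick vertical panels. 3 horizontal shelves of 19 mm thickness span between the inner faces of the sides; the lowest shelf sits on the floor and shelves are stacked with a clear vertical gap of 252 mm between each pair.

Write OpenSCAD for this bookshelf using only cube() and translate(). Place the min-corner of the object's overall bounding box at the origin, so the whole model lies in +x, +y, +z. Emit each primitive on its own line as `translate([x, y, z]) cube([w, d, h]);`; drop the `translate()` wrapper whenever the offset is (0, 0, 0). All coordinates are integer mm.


cube([33, 307, 688]);
translate([678, 0, 0]) cube([33, 307, 688]);
translate([33, 0, 0]) cube([645, 307, 19]);
translate([33, 0, 271]) cube([645, 307, 19]);
translate([33, 0, 542]) cube([645, 307, 19]);


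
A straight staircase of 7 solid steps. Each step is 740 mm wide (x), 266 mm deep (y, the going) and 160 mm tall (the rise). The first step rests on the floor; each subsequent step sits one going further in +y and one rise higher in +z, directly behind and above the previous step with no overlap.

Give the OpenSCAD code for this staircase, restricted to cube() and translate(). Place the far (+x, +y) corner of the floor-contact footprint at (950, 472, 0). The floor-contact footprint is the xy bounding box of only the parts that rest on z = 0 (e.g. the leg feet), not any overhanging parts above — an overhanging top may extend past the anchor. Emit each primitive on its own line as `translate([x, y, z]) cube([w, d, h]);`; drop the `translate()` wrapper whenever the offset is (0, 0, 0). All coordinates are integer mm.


translate([210, 206, 0]) cube([740, 266, 160]);
translate([210, 472, 160]) cube([740, 266, 160]);
translate([210, 738, 320]) cube([740, 266, 160]);
translate([210, 1004, 480]) cube([740, 266, 160]);
translate([210, 1270, 640]) cube([740, 266, 160]);
translate([210, 1536, 800]) cube([740, 266, 160]);
translate([210, 1802, 960]) cube([740, 266, 160]);


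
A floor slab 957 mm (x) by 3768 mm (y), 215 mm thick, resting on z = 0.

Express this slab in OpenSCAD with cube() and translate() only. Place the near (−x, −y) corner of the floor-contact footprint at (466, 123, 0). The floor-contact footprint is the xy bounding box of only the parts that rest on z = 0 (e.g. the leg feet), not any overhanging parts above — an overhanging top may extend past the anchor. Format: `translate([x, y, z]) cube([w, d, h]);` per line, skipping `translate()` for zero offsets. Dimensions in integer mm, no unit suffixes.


translate([466, 123, 0]) cube([957, 3768, 215]);


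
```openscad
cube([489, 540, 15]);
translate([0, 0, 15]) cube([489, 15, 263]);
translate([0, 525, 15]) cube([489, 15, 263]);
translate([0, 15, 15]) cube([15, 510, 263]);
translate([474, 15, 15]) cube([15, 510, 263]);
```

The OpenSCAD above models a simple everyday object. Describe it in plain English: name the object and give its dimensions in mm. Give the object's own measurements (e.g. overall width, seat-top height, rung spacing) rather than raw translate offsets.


An open-topped rectangular box: outside dimensions 489×540×278 mm, with a uniform wall and base thickness of 15 mm. The base is a full 489×540 slab on the floor; four walls sit on top of the base. The front and back walls (the −y and +y sides) span the full width; the two side walls fit between them.


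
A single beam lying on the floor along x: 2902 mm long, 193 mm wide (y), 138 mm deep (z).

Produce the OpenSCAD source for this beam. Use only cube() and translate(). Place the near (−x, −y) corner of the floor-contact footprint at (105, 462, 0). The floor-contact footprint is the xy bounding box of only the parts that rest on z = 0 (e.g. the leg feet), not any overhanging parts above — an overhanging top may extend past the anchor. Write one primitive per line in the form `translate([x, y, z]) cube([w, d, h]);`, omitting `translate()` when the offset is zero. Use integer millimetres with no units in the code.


translate([105, 462, 0]) cube([2902, 193, 138]);


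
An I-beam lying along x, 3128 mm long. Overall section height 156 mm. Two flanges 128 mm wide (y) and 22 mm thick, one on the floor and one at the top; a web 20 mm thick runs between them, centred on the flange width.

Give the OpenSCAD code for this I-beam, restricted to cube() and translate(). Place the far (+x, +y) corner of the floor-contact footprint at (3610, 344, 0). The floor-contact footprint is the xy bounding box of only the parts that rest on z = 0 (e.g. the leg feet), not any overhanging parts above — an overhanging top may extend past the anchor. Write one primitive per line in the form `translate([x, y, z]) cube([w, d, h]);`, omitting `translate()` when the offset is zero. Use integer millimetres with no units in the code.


translate([482, 216, 0]) cube([3128, 128, 22]);
translate([482, 270, 22]) cube([3128, 20, 112]);
translate([482, 216, 134]) cube([3128, 128, 22]);


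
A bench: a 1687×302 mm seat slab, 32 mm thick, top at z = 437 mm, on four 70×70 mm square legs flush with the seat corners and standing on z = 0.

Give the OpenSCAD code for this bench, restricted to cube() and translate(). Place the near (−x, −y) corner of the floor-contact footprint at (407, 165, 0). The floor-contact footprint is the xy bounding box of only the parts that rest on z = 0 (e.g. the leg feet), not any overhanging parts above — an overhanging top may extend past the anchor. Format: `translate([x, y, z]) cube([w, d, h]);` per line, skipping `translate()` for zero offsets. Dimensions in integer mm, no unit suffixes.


translate([407, 165, 405]) cube([1687, 302, 32]);
translate([407, 165, 0]) cube([70, 70, 405]);
translate([407, 397, 0]) cube([70, 70, 405]);
translate([2024, 165, 0]) cube([70, 70, 405]);
translate([2024, 397, 0]) cube([70, 70, 405]);


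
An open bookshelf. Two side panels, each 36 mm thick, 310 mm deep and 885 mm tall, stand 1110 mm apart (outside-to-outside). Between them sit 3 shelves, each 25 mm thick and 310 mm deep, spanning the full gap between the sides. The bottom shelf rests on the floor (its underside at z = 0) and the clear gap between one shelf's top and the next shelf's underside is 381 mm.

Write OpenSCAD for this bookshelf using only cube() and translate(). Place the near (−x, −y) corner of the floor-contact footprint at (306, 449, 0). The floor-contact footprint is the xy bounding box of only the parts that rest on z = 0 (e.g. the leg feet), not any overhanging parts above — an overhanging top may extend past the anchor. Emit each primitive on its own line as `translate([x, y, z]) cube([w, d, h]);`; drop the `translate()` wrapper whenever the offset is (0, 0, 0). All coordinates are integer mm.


translate([306, 449, 0]) cube([36, 310, 885]);
translate([1380, 449, 0]) cube([36, 310, 885]);
translate([342, 449, 0]) cube([1038, 310, 25]);
translate([342, 449, 406]) cube([1038, 310, 25]);
translate([342, 449, 812]) cube([1038, 310, 25]);


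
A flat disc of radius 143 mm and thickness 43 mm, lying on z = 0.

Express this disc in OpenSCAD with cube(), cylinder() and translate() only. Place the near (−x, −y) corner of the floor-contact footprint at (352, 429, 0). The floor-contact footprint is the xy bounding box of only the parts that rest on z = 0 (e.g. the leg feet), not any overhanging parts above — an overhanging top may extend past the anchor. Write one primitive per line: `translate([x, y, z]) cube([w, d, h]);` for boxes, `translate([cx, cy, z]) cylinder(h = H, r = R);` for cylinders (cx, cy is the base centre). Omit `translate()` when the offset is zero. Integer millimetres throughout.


translate([495, 572, 0]) cylinder(h = 43, r = 143);


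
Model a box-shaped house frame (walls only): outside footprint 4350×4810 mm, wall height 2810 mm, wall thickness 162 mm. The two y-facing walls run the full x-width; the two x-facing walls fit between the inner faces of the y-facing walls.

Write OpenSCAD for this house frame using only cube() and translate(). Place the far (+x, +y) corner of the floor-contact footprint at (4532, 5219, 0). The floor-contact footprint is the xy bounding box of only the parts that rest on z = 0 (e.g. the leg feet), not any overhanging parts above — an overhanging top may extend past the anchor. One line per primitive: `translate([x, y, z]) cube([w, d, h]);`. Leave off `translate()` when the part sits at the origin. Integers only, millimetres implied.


translate([182, 409, 0]) cube([4350, 162, 2810]);
translate([182, 5057, 0]) cube([4350, 162, 2810]);
translate([182, 571, 0]) cube([162, 4486, 2810]);
translate([4370, 571, 0]) cube([162, 4486, 2810]);
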